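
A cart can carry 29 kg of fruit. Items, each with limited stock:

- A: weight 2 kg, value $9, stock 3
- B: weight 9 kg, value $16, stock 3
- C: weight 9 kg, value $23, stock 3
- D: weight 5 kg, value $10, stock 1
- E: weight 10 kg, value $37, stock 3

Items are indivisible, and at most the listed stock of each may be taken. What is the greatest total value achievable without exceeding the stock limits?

Best selections within weight 29 and stock limits:
- 2×A + 1×D + 2×E: weight 29, value 102
- 3×A + 2×E: weight 26, value 101
- 1×C + 2×E: weight 29, value 97
Best: $102.

$102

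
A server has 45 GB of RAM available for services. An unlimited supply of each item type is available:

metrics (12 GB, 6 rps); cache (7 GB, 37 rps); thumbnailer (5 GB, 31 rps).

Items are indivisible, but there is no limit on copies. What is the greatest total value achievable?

279 rps

Best value-per-unit is thumbnailer at 31/5, and filling with it alone uses memory 9×5=45. No mix of the others beats 9×31 = 279.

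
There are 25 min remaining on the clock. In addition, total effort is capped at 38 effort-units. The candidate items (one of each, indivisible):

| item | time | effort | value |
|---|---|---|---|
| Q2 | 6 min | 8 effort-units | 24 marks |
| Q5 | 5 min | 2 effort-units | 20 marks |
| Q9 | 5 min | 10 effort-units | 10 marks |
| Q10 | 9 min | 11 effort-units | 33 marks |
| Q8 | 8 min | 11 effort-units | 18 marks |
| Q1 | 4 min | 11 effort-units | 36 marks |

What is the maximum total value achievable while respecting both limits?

Feasible sets respecting both limits:
- Q2+Q5+Q10+Q1: time 24, effort 32, value 113
- Q5+Q9+Q10+Q1: time 23, effort 34, value 99
- Q2+Q5+Q8+Q1: time 23, effort 32, value 98
- Q2+Q10+Q1: time 19, effort 30, value 93
Best: 113 marks.

113 marks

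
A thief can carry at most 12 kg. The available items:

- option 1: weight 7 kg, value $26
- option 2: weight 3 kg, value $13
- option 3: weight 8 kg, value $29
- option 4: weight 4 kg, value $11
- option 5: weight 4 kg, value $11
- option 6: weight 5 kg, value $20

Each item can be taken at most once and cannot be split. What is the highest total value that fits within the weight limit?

$46

Check high-value combinations within 12 kg:
- option 1+option 6: weight 7+5=12, value 26+20=46
- option 2+option 4+option 6: weight 3+4+5=12, value 13+11+20=44
- option 2+option 5+option 6: weight 3+4+5=12, value 13+11+20=44
Best: $46.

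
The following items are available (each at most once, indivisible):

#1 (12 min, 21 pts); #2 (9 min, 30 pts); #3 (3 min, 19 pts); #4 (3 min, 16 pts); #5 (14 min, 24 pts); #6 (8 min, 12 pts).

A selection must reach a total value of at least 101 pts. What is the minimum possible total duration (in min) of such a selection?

37

Subsets with value ≥ 101, sorted by total duration:
- #2+#3+#4+#5+#6: duration 37, value 101
- #1+#2+#3+#4+#5: duration 41, value 110
- #1+#2+#3+#5+#6: duration 46, value 106
- #1+#2+#4+#5+#6: duration 46, value 103
Minimum duration: 37 min.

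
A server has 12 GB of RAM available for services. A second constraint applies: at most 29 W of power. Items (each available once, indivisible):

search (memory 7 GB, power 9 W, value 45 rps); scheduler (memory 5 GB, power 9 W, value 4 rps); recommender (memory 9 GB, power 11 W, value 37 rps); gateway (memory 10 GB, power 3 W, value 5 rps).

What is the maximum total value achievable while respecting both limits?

Feasible sets respecting both limits:
- search+scheduler: memory 12, power 18, value 49
- search: memory 7, power 9, value 45
- recommender: memory 9, power 11, value 37
- gateway: memory 10, power 3, value 5
Best: 49 rps.

49 rps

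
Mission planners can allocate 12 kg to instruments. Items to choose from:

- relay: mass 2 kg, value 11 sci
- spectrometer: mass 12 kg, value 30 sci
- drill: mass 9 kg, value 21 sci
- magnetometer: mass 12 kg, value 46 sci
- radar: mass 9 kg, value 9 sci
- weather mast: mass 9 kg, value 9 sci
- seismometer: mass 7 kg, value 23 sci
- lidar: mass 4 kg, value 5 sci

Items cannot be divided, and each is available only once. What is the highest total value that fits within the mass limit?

Check high-value combinations within 12 kg:
- magnetometer: mass 12, value 46
- relay+seismometer: mass 2+7=9, value 11+23=34
- relay+drill: mass 2+9=11, value 11+21=32
- spectrometer: mass 12, value 30
Best: 46 sci.

46 sci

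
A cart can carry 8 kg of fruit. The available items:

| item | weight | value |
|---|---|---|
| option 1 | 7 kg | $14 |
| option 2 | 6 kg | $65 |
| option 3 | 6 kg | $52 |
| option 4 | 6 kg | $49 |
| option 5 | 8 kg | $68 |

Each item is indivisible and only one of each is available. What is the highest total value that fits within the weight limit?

$68

Check high-value combinations within 8 kg:
- option 5: weight 8, value 68
- option 2: weight 6, value 65
- option 3: weight 6, value 52
- option 4: weight 6, value 49
- option 1: weight 7, value 14
Best: $68.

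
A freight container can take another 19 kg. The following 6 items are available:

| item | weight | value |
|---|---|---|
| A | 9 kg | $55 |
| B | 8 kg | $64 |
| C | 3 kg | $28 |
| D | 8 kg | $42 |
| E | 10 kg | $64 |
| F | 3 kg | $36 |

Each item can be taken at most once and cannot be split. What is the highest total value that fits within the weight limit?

$142

Check high-value combinations within 19 kg:
- B+D+F: weight 8+8+3=19, value 64+42+36=142
- B+C+D: weight 8+3+8=19, value 64+28+42=134
- B+C+F: weight 8+3+3=14, value 64+28+36=128
Best: $142.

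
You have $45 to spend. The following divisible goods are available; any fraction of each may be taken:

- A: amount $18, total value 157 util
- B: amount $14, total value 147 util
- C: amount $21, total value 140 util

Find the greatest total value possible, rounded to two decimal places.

Take in order of value per unit:
- B (147/14 per unit): all 14 → value 147, running total 147.00
- A (157/18 per unit): all 18 → value 157, running total 304.00
- C (140/21 per unit): 13 of 21 → value 13×140/21 = 86.6667, running total 390.67
Total 390.67.

390.67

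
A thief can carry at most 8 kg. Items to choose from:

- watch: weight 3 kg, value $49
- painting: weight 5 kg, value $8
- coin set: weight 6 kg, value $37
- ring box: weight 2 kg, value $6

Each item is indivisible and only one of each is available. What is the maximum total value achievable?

Check high-value combinations within 8 kg:
- watch+painting: weight 3+5=8, value 49+8=57
- watch+ring box: weight 3+2=5, value 49+6=55
- watch: weight 3, value 49
- coin set+ring box: weight 6+2=8, value 37+6=43
- coin set: weight 6, value 37
Best: $57.

$57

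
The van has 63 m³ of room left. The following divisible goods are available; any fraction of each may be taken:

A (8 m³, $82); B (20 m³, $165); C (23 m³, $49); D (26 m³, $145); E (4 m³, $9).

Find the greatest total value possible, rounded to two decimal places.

411.65

Take in order of value per unit:
- A (82/8 per unit): all 8 → value 82, running total 82.00
- B (165/20 per unit): all 20 → value 165, running total 247.00
- D (145/26 per unit): all 26 → value 145, running total 392.00
- E (9/4 per unit): all 4 → value 9, running total 401.00
- C (49/23 per unit): 5 of 23 → value 5×49/23 = 10.6522, running total 411.65
Total 411.65.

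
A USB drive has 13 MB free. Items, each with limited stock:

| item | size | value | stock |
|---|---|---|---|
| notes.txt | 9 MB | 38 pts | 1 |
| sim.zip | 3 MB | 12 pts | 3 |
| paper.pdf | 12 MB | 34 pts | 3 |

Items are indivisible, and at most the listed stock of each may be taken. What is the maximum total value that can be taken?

50 pts

Top feasible selections:
- 1×notes.txt + 1×sim.zip: size 12, value 50
- 1×notes.txt: size 9, value 38
Best: 50 pts.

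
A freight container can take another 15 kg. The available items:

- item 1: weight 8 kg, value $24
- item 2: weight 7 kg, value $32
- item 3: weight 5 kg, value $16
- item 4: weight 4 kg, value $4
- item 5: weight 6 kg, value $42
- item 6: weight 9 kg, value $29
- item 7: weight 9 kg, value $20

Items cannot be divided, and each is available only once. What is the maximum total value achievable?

Check high-value combinations within 15 kg:
- item 2+item 5: weight 7+6=13, value 32+42=74
- item 5+item 6: weight 6+9=15, value 42+29=71
- item 1+item 5: weight 8+6=14, value 24+42=66
Best: $74.

$74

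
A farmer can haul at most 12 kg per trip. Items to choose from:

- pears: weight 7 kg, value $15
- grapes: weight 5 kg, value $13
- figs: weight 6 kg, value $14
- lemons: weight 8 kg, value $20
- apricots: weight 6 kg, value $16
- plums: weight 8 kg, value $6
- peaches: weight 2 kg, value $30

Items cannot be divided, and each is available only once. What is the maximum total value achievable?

Check high-value combinations within 12 kg:
- lemons+peaches: weight 8+2=10, value 20+30=50
- apricots+peaches: weight 6+2=8, value 16+30=46
- pears+peaches: weight 7+2=9, value 15+30=45
- figs+peaches: weight 6+2=8, value 14+30=44
Best: $50.

$50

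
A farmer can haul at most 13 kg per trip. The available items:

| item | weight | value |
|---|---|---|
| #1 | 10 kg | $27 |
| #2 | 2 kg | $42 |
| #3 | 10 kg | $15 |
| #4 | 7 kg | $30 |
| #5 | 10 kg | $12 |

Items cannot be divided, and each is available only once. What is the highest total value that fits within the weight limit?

$72

This is a 0/1 knapsack; check combinations near the capacity.
- #2+#4: weight 2+7=9, value 42+30=72
- #1+#2: weight 10+2=12, value 27+42=69
- #2+#3: weight 2+10=12, value 42+15=57
Best: $72.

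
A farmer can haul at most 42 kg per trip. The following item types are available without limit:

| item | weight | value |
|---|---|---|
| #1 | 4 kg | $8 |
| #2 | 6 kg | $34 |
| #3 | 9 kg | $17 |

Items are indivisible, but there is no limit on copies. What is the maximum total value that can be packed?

$238

Best value-per-unit is #2 at 34/6, and filling with it alone uses weight 7×6=42. No mix of the others beats 7×34 = 238.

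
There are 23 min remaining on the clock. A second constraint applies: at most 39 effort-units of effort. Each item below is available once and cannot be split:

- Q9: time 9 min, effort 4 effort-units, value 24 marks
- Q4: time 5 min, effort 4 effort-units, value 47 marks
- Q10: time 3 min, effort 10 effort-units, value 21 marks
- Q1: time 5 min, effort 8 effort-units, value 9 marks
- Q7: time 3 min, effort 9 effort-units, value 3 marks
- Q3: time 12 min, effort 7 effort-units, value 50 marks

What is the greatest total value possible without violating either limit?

Feasible sets respecting both limits:
- Q4+Q10+Q7+Q3: time 23, effort 30, value 121
- Q4+Q10+Q3: time 20, effort 21, value 118
- Q4+Q1+Q3: time 22, effort 19, value 106
Best: 121 marks.

121 marks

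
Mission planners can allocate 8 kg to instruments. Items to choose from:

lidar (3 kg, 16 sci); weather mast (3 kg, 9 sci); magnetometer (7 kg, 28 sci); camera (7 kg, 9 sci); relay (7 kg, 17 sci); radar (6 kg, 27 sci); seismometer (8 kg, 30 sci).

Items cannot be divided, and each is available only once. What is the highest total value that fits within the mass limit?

Check high-value combinations within 8 kg:
- seismometer: mass 8, value 30
- magnetometer: mass 7, value 28
- radar: mass 6, value 27
- lidar+weather mast: mass 3+3=6, value 16+9=25
Best: 30 sci.

30 sci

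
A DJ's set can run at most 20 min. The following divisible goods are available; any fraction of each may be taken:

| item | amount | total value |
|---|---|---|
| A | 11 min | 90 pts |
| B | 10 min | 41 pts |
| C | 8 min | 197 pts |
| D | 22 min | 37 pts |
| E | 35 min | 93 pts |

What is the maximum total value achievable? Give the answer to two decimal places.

Take in order of value per unit:
- C (197/8 per unit): all 8 → value 197, running total 197.00
- A (90/11 per unit): all 11 → value 90, running total 287.00
- B (41/10 per unit): 1 of 10 → value 1×41/10 = 4.1000, running total 291.10
Total 291.10.

291.10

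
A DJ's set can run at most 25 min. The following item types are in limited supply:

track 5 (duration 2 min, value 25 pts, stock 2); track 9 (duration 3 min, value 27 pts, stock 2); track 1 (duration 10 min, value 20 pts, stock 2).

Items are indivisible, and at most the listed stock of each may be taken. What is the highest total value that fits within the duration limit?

124 pts

Best selections within duration 25 and stock limits:
- 2×track 5 + 2×track 9 + 1×track 1: duration 20, value 124
- 2×track 5 + 2×track 9: duration 10, value 104
- 1×track 5 + 2×track 9 + 1×track 1: duration 18, value 99
- 2×track 5 + 1×track 9 + 1×track 1: duration 17, value 97
Best: 124 pts.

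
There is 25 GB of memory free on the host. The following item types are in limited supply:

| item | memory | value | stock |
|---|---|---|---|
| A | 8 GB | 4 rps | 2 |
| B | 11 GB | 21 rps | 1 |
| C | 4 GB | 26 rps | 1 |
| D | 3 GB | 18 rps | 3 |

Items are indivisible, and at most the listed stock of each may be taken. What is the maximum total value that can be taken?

101 rps

Top feasible selections:
- 1×B + 1×C + 3×D: memory 24, value 101
- 1×A + 1×C + 3×D: memory 21, value 84
- 1×B + 1×C + 2×D: memory 21, value 83
- 1×C + 3×D: memory 13, value 80
Best: 101 rps.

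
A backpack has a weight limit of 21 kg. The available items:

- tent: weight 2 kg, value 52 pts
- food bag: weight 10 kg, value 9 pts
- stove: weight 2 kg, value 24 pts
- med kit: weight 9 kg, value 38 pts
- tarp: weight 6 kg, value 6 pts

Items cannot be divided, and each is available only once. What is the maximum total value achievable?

120 pts

Check high-value combinations within 21 kg:
- tent+stove+med kit+tarp: weight 2+2+9+6=19, value 52+24+38+6=120
- tent+stove+med kit: weight 2+2+9=13, value 52+24+38=114
- tent+food bag+med kit: weight 2+10+9=21, value 52+9+38=99
- tent+med kit+tarp: weight 2+9+6=17, value 52+38+6=96
Best: 120 pts.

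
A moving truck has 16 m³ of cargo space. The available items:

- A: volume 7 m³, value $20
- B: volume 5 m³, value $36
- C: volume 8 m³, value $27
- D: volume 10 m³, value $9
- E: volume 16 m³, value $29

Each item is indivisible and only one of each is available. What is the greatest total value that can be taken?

$63

This is a 0/1 knapsack; check combinations near the capacity.
- B+C: volume 5+8=13, value 36+27=63
- A+B: volume 7+5=12, value 20+36=56
- A+C: volume 7+8=15, value 20+27=47
- B+D: volume 5+10=15, value 36+9=45
Best: $63.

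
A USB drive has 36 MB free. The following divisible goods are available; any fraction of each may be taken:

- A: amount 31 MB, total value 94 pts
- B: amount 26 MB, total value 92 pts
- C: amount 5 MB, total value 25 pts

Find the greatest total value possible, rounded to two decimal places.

Take in order of value per unit:
- C (25/5 per unit): all 5 → value 25, running total 25.00
- B (92/26 per unit): all 26 → value 92, running total 117.00
- A (94/31 per unit): 5 of 31 → value 5×94/31 = 15.1613, running total 132.16
Total 132.16.

132.16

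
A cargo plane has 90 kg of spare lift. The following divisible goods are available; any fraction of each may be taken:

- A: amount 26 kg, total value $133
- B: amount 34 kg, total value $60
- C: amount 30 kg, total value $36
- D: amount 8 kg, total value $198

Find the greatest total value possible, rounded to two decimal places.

417.40

Take in order of value per unit:
- D (198/8 per unit): all 8 → value 198, running total 198.00
- A (133/26 per unit): all 26 → value 133, running total 331.00
- B (60/34 per unit): all 34 → value 60, running total 391.00
- C (36/30 per unit): 22 of 30 → value 22×36/30 = 26.4000, running total 417.40
Total 417.40.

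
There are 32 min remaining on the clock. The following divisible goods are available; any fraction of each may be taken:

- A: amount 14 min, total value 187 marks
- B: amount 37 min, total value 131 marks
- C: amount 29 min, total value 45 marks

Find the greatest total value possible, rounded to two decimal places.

Take in order of value per unit:
- A (187/14 per unit): all 14 → value 187, running total 187.00
- B (131/37 per unit): 18 of 37 → value 18×131/37 = 63.7297, running total 250.73
Total 250.73.

250.73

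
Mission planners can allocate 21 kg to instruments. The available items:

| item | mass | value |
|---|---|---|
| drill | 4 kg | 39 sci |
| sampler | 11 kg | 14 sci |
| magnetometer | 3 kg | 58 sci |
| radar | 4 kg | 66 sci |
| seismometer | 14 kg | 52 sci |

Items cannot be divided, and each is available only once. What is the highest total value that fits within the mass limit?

176 sci

This is a 0/1 knapsack; check combinations near the capacity.
- magnetometer+radar+seismometer: mass 3+4+14=21, value 58+66+52=176
- drill+magnetometer+radar: mass 4+3+4=11, value 39+58+66=163
- drill+magnetometer+seismometer: mass 4+3+14=21, value 39+58+52=149
Best: 176 sci.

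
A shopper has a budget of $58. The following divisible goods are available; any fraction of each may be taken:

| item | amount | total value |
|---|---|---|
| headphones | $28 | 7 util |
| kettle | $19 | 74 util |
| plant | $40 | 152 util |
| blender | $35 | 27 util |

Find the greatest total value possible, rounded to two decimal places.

222.20

Take in order of value per unit:
- kettle (74/19 per unit): all 19 → value 74, running total 74.00
- plant (152/40 per unit): 39 of 40 → value 39×152/40 = 148.2000, running total 222.20
Total 222.20.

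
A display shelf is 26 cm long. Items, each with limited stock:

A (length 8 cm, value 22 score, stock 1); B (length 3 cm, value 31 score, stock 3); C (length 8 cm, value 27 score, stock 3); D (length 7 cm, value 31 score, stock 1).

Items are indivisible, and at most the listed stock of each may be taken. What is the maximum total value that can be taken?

151 score

Top feasible selections:
- 3×B + 1×C + 1×D: length 24, value 151
- 3×B + 2×C: length 25, value 147
- 1×A + 3×B + 1×D: length 24, value 146
- 1×A + 3×B + 1×C: length 25, value 142
Best: 151 score.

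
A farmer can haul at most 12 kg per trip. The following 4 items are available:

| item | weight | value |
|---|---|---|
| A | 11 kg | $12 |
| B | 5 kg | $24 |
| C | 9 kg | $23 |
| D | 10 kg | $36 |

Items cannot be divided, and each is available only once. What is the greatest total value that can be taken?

Check high-value combinations within 12 kg:
- D: weight 10, value 36
- B: weight 5, value 24
- C: weight 9, value 23
Best: $36.

$36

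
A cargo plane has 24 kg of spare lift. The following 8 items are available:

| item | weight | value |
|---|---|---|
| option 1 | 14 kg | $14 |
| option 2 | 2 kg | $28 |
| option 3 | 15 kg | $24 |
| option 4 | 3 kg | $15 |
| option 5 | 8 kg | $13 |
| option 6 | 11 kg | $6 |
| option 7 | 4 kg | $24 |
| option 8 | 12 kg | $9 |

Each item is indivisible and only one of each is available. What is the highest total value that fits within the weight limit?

Check high-value combinations within 24 kg:
- option 2+option 3+option 4+option 7: weight 2+15+3+4=24, value 28+24+15+24=91
- option 1+option 2+option 4+option 7: weight 14+2+3+4=23, value 14+28+15+24=81
- option 2+option 4+option 5+option 7: weight 2+3+8+4=17, value 28+15+13+24=80
Best: $91.

$91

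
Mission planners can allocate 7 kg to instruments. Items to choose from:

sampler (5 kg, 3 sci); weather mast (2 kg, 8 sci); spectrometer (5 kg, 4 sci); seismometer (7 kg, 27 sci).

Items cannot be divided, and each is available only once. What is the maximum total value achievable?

This is a 0/1 knapsack; check combinations near the capacity.
- seismometer: mass 7, value 27
- weather mast+spectrometer: mass 2+5=7, value 8+4=12
- sampler+weather mast: mass 5+2=7, value 3+8=11
- weather mast: mass 2, value 8
- spectrometer: mass 5, value 4
Best: 27 sci.

27 sci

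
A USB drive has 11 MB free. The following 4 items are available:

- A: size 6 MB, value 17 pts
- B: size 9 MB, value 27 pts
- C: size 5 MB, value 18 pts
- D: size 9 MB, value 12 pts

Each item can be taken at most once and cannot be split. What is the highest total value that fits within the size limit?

Check high-value combinations within 11 MB:
- A+C: size 6+5=11, value 17+18=35
- B: size 9, value 27
- C: size 5, value 18
- A: size 6, value 17
Best: 35 pts.

35 pts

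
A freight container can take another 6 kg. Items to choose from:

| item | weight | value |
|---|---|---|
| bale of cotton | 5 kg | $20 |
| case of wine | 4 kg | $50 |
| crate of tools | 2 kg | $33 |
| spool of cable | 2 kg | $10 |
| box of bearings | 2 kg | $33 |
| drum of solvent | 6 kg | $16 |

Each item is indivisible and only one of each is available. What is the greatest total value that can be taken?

$83

Check high-value combinations within 6 kg:
- case of wine+crate of tools: weight 4+2=6, value 50+33=83
- case of wine+box of bearings: weight 4+2=6, value 50+33=83
- crate of tools+spool of cable+box of bearings: weight 2+2+2=6, value 33+10+33=76
Best: $83.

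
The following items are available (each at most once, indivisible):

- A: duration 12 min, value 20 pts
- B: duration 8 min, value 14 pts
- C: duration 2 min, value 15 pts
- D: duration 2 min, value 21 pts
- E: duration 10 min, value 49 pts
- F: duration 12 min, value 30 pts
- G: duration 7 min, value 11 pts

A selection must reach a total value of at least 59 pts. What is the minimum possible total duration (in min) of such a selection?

12

Subsets with value ≥ 59, sorted by total duration:
- D+E: duration 12, value 70
- C+E: duration 12, value 64
- C+D+E: duration 14, value 85
Minimum duration: 12 min.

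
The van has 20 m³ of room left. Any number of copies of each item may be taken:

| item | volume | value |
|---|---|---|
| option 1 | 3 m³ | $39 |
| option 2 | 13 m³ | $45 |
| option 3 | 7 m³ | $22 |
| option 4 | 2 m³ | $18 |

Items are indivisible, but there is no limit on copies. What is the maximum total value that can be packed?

$252

Best value-per-unit is option 1 at 39/3; filling with it alone gives 6×39 = 234.
Optimal mix: 6×option 1 + 1×option 4 → volume 20, value 252.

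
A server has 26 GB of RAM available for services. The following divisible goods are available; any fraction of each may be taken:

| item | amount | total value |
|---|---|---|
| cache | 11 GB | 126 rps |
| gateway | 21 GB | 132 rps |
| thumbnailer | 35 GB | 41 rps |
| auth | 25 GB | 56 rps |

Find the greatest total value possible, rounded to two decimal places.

220.29

Take in order of value per unit:
- cache (126/11 per unit): all 11 → value 126, running total 126.00
- gateway (132/21 per unit): 15 of 21 → value 15×132/21 = 94.2857, running total 220.29
Total 220.29.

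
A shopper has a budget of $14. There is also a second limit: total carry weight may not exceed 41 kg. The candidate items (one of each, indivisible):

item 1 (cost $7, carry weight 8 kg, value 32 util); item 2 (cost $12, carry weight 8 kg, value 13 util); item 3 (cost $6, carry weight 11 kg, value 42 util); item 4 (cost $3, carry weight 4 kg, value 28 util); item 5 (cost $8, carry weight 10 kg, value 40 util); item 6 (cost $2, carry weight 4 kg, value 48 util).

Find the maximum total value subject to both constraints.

Feasible sets respecting both limits:
- item 3+item 4+item 6: cost 11, carry weight 19, value 118
- item 4+item 5+item 6: cost 13, carry weight 18, value 116
- item 1+item 4+item 6: cost 12, carry weight 16, value 108
- item 3+item 6: cost 8, carry weight 15, value 90
Best: 118 util.

118 util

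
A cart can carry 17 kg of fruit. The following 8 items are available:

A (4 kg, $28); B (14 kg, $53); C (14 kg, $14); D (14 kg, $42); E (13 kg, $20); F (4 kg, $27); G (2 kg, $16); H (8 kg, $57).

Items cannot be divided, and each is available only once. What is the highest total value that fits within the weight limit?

$112

Check high-value combinations within 17 kg:
- A+F+H: weight 4+4+8=16, value 28+27+57=112
- A+G+H: weight 4+2+8=14, value 28+16+57=101
- F+G+H: weight 4+2+8=14, value 27+16+57=100
Best: $112.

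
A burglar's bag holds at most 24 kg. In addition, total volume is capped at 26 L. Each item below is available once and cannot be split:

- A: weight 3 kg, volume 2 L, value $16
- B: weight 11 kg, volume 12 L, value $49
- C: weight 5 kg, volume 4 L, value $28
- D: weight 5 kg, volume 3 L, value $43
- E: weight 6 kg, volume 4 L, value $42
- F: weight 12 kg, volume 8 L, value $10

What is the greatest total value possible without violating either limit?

Feasible sets respecting both limits:
- A+B+C+D: weight 24, volume 21, value 136
- B+D+E: weight 22, volume 19, value 134
- A+C+D+E: weight 19, volume 13, value 129
Best: $136.

$136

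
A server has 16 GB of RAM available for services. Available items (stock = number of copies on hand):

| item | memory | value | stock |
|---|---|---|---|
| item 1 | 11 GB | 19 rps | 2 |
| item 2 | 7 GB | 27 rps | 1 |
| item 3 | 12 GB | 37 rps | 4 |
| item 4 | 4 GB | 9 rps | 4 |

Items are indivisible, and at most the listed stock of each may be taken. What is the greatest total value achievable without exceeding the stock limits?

Top feasible selections:
- 1×item 3 + 1×item 4: memory 16, value 46
- 1×item 2 + 2×item 4: memory 15, value 45
- 1×item 3: memory 12, value 37
- 1×item 2 + 1×item 4: memory 11, value 36
Best: 46 rps.

46 rps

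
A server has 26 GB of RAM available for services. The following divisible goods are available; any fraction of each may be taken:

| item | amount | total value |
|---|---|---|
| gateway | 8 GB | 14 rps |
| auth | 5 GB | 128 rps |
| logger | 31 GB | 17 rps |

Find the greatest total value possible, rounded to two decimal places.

149.13

Take in order of value per unit:
- auth (128/5 per unit): all 5 → value 128, running total 128.00
- gateway (14/8 per unit): all 8 → value 14, running total 142.00
- logger (17/31 per unit): 13 of 31 → value 13×17/31 = 7.1290, running total 149.13
Total 149.13.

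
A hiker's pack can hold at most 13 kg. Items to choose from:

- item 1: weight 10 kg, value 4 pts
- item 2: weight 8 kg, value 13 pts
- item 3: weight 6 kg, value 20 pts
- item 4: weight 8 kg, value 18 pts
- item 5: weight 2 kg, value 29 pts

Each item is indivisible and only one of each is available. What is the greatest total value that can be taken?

Check high-value combinations within 13 kg:
- item 3+item 5: weight 6+2=8, value 20+29=49
- item 4+item 5: weight 8+2=10, value 18+29=47
- item 2+item 5: weight 8+2=10, value 13+29=42
- item 1+item 5: weight 10+2=12, value 4+29=33
- item 5: weight 2, value 29
Best: 49 pts.

49 pts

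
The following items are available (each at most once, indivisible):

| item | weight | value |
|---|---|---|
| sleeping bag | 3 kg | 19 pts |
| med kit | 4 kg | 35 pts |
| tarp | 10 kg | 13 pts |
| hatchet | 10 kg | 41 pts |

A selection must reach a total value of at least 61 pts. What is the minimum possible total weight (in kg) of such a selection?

Subsets with value ≥ 61, sorted by total weight:
- med kit+hatchet: weight 14, value 76
- sleeping bag+med kit+hatchet: weight 17, value 95
- sleeping bag+med kit+tarp: weight 17, value 67
Minimum weight: 14 kg.

14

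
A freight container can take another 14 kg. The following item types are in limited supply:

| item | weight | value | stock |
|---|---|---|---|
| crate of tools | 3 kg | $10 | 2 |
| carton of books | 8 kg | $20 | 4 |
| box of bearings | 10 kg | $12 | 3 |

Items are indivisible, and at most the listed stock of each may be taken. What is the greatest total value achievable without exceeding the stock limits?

Top feasible selections:
- 2×crate of tools + 1×carton of books: weight 14, value 40
- 1×crate of tools + 1×carton of books: weight 11, value 30
- 1×crate of tools + 1×box of bearings: weight 13, value 22
- 2×crate of tools: weight 6, value 20
Best: $40.

$40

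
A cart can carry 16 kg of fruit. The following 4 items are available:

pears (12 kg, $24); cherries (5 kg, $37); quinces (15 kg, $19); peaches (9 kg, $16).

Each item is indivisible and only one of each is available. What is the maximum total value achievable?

$53

Check high-value combinations within 16 kg:
- cherries+peaches: weight 5+9=14, value 37+16=53
- cherries: weight 5, value 37
- pears: weight 12, value 24
- quinces: weight 15, value 19
- peaches: weight 9, value 16
Best: $53.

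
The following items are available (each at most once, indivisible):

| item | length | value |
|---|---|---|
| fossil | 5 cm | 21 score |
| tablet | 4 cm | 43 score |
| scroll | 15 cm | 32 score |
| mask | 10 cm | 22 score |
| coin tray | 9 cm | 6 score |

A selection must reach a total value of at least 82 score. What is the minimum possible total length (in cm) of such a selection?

Subsets with value ≥ 82, sorted by total length:
- fossil+tablet+mask: length 19, value 86
- fossil+tablet+scroll: length 24, value 96
- fossil+tablet+mask+coin tray: length 28, value 92
Minimum length: 19 cm.

19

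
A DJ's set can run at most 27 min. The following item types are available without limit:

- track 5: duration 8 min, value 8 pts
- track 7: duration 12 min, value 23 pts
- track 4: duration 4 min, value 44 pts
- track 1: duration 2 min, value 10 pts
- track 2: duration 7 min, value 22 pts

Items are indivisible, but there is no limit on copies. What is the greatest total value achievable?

Best value-per-unit is track 4 at 44/4; filling with it alone gives 6×44 = 264.
Optimal mix: 6×track 4 + 1×track 1 → duration 26, value 274.

274 pts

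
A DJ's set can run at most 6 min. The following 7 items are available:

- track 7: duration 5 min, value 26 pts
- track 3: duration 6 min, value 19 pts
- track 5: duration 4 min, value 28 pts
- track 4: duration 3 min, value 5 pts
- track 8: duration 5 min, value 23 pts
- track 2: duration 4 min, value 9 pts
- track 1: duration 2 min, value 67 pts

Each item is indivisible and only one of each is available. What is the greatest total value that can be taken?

95 pts

This is a 0/1 knapsack; check combinations near the capacity.
- track 5+track 1: duration 4+2=6, value 28+67=95
- track 2+track 1: duration 4+2=6, value 9+67=76
- track 4+track 1: duration 3+2=5, value 5+67=72
- track 1: duration 2, value 67
- track 5: duration 4, value 28
Best: 95 pts.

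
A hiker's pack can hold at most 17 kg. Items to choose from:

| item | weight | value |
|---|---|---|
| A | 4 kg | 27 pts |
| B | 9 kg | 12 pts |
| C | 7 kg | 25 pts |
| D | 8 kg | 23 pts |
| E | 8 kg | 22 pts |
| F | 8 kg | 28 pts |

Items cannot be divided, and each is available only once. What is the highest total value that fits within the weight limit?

This is a 0/1 knapsack; check combinations near the capacity.
- A+F: weight 4+8=12, value 27+28=55
- C+F: weight 7+8=15, value 25+28=53
- A+C: weight 4+7=11, value 27+25=52
- D+F: weight 8+8=16, value 23+28=51
- A+D: weight 4+8=12, value 27+23=50
Best: 55 pts.

55 pts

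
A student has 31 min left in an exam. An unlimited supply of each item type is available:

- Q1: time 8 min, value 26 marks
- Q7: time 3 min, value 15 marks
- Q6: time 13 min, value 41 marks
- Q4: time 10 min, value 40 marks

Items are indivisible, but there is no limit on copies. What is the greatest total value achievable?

Best value-per-unit is Q7 at 15/3, and filling with it alone uses time 10×3=30. No mix of the others beats 10×15 = 150.

150 marks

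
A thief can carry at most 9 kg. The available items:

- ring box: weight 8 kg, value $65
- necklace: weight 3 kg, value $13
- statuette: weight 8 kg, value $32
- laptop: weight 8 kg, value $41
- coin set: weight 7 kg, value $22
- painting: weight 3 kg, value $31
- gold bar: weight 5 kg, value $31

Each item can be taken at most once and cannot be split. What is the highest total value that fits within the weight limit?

$65

This is a 0/1 knapsack; check combinations near the capacity.
- ring box: weight 8, value 65
- painting+gold bar: weight 3+5=8, value 31+31=62
- necklace+painting: weight 3+3=6, value 13+31=44
- necklace+gold bar: weight 3+5=8, value 13+31=44
- laptop: weight 8, value 41
Best: $65.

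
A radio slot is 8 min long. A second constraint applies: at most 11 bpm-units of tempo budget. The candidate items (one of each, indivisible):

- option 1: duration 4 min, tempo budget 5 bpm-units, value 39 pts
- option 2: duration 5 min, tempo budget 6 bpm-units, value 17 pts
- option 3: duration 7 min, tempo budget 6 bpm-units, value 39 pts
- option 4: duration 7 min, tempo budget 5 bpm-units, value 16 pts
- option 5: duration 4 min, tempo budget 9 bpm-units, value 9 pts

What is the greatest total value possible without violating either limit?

Feasible sets respecting both limits:
- option 1: duration 4, tempo budget 5, value 39
- option 3: duration 7, tempo budget 6, value 39
- option 2: duration 5, tempo budget 6, value 17
Best: 39 pts.

39 pts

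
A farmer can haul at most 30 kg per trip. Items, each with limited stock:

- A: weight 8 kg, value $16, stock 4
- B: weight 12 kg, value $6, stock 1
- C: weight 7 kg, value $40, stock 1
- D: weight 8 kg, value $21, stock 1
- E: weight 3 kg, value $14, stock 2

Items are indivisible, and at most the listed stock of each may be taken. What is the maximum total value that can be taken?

$105

Best selections within weight 30 and stock limits:
- 1×A + 1×C + 1×D + 2×E: weight 29, value 105
- 2×A + 1×C + 2×E: weight 29, value 100
- 1×A + 1×C + 1×D + 1×E: weight 26, value 91
Best: $105.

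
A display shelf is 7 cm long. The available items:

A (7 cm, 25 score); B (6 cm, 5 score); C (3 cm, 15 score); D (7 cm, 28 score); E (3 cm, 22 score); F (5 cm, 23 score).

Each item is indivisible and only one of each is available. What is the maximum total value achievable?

37 score

This is a 0/1 knapsack; check combinations near the capacity.
- C+E: length 3+3=6, value 15+22=37
- D: length 7, value 28
- A: length 7, value 25
- F: length 5, value 23
Best: 37 score.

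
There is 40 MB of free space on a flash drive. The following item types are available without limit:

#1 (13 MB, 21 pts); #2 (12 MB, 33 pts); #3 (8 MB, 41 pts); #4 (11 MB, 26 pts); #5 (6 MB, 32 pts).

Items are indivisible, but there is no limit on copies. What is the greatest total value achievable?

210 pts

Best value-per-unit is #5 at 32/6; filling with it alone gives 6×32 = 192.
Optimal mix: 2×#3 + 4×#5 → size 40, value 210.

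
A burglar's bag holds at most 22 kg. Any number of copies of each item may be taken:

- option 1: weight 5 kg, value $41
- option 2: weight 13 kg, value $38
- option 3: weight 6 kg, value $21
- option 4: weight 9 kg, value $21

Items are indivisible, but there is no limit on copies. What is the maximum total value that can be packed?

Best value-per-unit is option 1 at 41/5, and filling with it alone uses weight 4×5=20. No mix of the others beats 4×41 = 164.

$164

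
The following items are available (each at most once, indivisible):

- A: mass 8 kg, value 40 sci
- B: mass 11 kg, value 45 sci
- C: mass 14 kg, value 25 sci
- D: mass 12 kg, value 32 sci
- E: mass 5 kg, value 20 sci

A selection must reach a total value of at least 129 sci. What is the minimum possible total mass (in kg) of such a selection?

36

Subsets with value ≥ 129, sorted by total mass:
- A+B+D+E: mass 36, value 137
- A+B+C+E: mass 38, value 130
- A+B+C+D: mass 45, value 142
Minimum mass: 36 kg.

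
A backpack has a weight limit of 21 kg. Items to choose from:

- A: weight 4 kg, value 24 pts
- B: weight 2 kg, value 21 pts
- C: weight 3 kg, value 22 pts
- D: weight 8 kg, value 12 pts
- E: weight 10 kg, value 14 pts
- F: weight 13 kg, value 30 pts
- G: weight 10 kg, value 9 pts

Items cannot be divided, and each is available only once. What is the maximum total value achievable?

This is a 0/1 knapsack; check combinations near the capacity.
- A+B+C+E: weight 4+2+3+10=19, value 24+21+22+14=81
- A+B+C+D: weight 4+2+3+8=17, value 24+21+22+12=79
- A+B+C+G: weight 4+2+3+10=19, value 24+21+22+9=76
- A+C+F: weight 4+3+13=20, value 24+22+30=76
Best: 81 pts.

81 pts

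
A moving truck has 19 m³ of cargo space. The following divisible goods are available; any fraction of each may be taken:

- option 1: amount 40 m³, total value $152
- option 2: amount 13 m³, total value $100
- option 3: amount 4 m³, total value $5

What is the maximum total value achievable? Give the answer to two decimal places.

122.80

Take in order of value per unit:
- option 2 (100/13 per unit): all 13 → value 100, running total 100.00
- option 1 (152/40 per unit): 6 of 40 → value 6×152/40 = 22.8000, running total 122.80
Total 122.80.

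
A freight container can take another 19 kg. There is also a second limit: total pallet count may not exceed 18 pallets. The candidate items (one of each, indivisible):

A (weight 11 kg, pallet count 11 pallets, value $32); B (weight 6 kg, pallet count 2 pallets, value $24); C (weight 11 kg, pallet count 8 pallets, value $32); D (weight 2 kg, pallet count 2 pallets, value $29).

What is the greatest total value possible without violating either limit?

Feasible sets respecting both limits:
- A+B+D: weight 19, pallet count 15, value 85
- B+C+D: weight 19, pallet count 12, value 85
- A+D: weight 13, pallet count 13, value 61
Best: $85.

$85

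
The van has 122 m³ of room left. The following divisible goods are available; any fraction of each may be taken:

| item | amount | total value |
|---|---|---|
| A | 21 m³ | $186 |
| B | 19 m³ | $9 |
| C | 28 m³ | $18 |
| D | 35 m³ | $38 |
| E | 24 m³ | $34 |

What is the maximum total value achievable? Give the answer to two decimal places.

282.63

Take in order of value per unit:
- A (186/21 per unit): all 21 → value 186, running total 186.00
- E (34/24 per unit): all 24 → value 34, running total 220.00
- D (38/35 per unit): all 35 → value 38, running total 258.00
- C (18/28 per unit): all 28 → value 18, running total 276.00
- B (9/19 per unit): 14 of 19 → value 14×9/19 = 6.6316, running total 282.63
Total 282.63.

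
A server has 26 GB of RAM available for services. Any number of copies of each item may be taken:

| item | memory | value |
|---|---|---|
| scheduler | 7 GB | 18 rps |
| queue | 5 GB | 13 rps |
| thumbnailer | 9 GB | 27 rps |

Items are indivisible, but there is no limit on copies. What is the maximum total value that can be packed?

Best value-per-unit is thumbnailer at 27/9; filling with it alone gives 2×27 = 54.
Optimal mix: 1×scheduler + 2×thumbnailer → memory 25, value 72.

72 rps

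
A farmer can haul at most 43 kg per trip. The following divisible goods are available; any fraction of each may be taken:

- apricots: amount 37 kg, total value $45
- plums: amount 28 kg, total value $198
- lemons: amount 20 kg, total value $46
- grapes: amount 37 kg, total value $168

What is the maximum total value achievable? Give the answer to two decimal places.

266.11

Take in order of value per unit:
- plums (198/28 per unit): all 28 → value 198, running total 198.00
- grapes (168/37 per unit): 15 of 37 → value 15×168/37 = 68.1081, running total 266.11
Total 266.11.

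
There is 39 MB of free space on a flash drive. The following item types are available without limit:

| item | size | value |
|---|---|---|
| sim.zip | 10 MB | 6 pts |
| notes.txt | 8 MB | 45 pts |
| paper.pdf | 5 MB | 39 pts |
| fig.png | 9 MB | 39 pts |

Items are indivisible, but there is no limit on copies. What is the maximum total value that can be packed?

Best value-per-unit is paper.pdf at 39/5; filling with it alone gives 7×39 = 273.
Optimal mix: 1×notes.txt + 6×paper.pdf → size 38, value 279.

279 pts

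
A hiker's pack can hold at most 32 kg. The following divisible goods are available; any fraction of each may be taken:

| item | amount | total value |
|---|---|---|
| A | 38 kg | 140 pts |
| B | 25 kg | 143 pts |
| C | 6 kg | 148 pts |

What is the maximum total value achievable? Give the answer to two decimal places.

294.68

Take in order of value per unit:
- C (148/6 per unit): all 6 → value 148, running total 148.00
- B (143/25 per unit): all 25 → value 143, running total 291.00
- A (140/38 per unit): 1 of 38 → value 1×140/38 = 3.6842, running total 294.68
Total 294.68.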